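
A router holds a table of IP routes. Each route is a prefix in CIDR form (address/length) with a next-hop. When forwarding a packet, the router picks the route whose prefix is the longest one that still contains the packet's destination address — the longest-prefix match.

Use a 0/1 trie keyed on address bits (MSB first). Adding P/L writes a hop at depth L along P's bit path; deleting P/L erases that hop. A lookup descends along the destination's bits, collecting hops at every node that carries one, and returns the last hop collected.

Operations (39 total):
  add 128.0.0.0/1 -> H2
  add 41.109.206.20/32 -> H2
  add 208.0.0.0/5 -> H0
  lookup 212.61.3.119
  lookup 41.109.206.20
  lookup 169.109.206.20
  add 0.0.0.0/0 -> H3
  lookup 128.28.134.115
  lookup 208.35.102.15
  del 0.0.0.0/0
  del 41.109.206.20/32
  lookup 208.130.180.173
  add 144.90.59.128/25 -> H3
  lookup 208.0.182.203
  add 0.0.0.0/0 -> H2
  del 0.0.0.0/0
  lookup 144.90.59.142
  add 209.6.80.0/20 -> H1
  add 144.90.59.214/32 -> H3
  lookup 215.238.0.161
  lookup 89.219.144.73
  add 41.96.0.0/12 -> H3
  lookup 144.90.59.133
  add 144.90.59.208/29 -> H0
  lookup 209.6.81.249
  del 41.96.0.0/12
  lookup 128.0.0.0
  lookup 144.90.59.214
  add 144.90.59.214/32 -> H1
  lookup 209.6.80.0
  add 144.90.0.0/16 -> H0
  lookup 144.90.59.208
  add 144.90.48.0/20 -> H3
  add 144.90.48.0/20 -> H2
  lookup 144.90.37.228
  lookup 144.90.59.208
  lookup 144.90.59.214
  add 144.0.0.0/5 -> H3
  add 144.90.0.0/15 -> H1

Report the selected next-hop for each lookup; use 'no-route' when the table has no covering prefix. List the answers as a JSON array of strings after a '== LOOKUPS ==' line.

Trace:
  + 128.0.0.0/1 (H2) depth=1
  + 41.109.206.20/32 (H2) depth=32
  + 208.0.0.0/5 (H0) depth=5
  ? 212.61.3.119  path d0:-→d1:H2→d2:-→d3:-→d4:-→d5:H0  best=H0
  ? 41.109.206.20  path d0:-→d1:-→d2:-→d3:-→d4:-→d5:-→d6:-→d7:-→d8:-→d9:-→d10:-→d11:-→d12:-→d13:-→d14:-→d15:-→d16:-→d17:-→d18:-→d19:-→d20:-→d21:-→d22:-→d23:-→d24:-→d25:-→d26:-→d27:-→d28:-→d29:-→d30:-→d31:-→d32:H2  best=H2
  ? 169.109.206.20  path d0:-→d1:H2  best=H2
  + 0.0.0.0/0 (H3) depth=0
  ? 128.28.134.115  path d0:H3→d1:H2  best=H2
  ? 208.35.102.15  path d0:H3→d1:H2→d2:-→d3:-→d4:-→d5:H0  best=H0
  del 0.0.0.0/0 (clear depth 0)
  del 41.109.206.20/32 (clear depth 32)
  ? 208.130.180.173  path d0:-→d1:H2→d2:-→d3:-→d4:-→d5:H0  best=H0
  + 144.90.59.128/25 (H3) depth=25
  ? 208.0.182.203  path d0:-→d1:H2→d2:-→d3:-→d4:-→d5:H0  best=H0
  + 0.0.0.0/0 (H2) depth=0
  del 0.0.0.0/0 (clear depth 0)
  ? 144.90.59.142  path d0:-→d1:H2→d2:-→d3:-→d4:-→d5:-→d6:-→d7:-→d8:-→d9:-→d10:-→d11:-→d12:-→d13:-→d14:-→d15:-→d16:-→d17:-→d18:-→d19:-→d20:-→d21:-→d22:-→d23:-→d24:-→d25:H3  best=H3
  + 209.6.80.0/20 (H1) depth=20
  + 144.90.59.214/32 (H3) depth=32
  ? 215.238.0.161  path d0:-→d1:H2→d2:-→d3:-→d4:-→d5:H0  best=H0
  ? 89.219.144.73  path d0:-→d1:-  best=no-route
  + 41.96.0.0/12 (H3) depth=12
  ? 144.90.59.133  path d0:-→d1:H2→d2:-→d3:-→d4:-→d5:-→d6:-→d7:-→d8:-→d9:-→d10:-→d11:-→d12:-→d13:-→d14:-→d15:-→d16:-→d17:-→d18:-→d19:-→d20:-→d21:-→d22:-→d23:-→d24:-→d25:H3  best=H3
  + 144.90.59.208/29 (H0) depth=29
  ? 209.6.81.249  path d0:-→d1:H2→d2:-→d3:-→d4:-→d5:H0→d6:-→d7:-→d8:-→d9:-→d10:-→d11:-→d12:-→d13:-→d14:-→d15:-→d16:-→d17:-→d18:-→d19:-→d20:H1  best=H1
  del 41.96.0.0/12 (clear depth 12)
  ? 128.0.0.0  path d0:-→d1:H2→d2:-→d3:-  best=H2
  ? 144.90.59.214  path d0:-→d1:H2→d2:-→d3:-→d4:-→d5:-→d6:-→d7:-→d8:-→d9:-→d10:-→d11:-→d12:-→d13:-→d14:-→d15:-→d16:-→d17:-→d18:-→d19:-→d20:-→d21:-→d22:-→d23:-→d24:-→d25:H3→d26:-→d27:-→d28:-→d29:H0→d30:-→d31:-→d32:H3  best=H3
  + 144.90.59.214/32 (H1) depth=32
  ? 209.6.80.0  path d0:-→d1:H2→d2:-→d3:-→d4:-→d5:H0→d6:-→d7:-→d8:-→d9:-→d10:-→d11:-→d12:-→d13:-→d14:-→d15:-→d16:-→d17:-→d18:-→d19:-→d20:H1  best=H1
  + 144.90.0.0/16 (H0) depth=16
  ? 144.90.59.208  path d0:-→d1:H2→d2:-→d3:-→d4:-→d5:-→d6:-→d7:-→d8:-→d9:-→d10:-→d11:-→d12:-→d13:-→d14:-→d15:-→d16:H0→d17:-→d18:-→d19:-→d20:-→d21:-→d22:-→d23:-→d24:-→d25:H3→d26:-→d27:-→d28:-→d29:H0  best=H0
  + 144.90.48.0/20 (H3) depth=20
  + 144.90.48.0/20 (H2) depth=20
  ? 144.90.37.228  path d0:-→d1:H2→d2:-→d3:-→d4:-→d5:-→d6:-→d7:-→d8:-→d9:-→d10:-→d11:-→d12:-→d13:-→d14:-→d15:-→d16:H0→d17:-→d18:-→d19:-  best=H0
  ? 144.90.59.208  path d0:-→d1:H2→d2:-→d3:-→d4:-→d5:-→d6:-→d7:-→d8:-→d9:-→d10:-→d11:-→d12:-→d13:-→d14:-→d15:-→d16:H0→d17:-→d18:-→d19:-→d20:H2→d21:-→d22:-→d23:-→d24:-→d25:H3→d26:-→d27:-→d28:-→d29:H0  best=H0
  ? 144.90.59.214  path d0:-→d1:H2→d2:-→d3:-→d4:-→d5:-→d6:-→d7:-→d8:-→d9:-→d10:-→d11:-→d12:-→d13:-→d14:-→d15:-→d16:H0→d17:-→d18:-→d19:-→d20:H2→d21:-→d22:-→d23:-→d24:-→d25:H3→d26:-→d27:-→d28:-→d29:H0→d30:-→d31:-→d32:H1  best=H1
  + 144.0.0.0/5 (H3) depth=5
  + 144.90.0.0/15 (H1) depth=15

== LOOKUPS ==
["H0","H2","H2","H2","H0","H0","H0","H3","H0","no-route","H3","H1","H2","H3","H1","H0","H0","H0","H1"]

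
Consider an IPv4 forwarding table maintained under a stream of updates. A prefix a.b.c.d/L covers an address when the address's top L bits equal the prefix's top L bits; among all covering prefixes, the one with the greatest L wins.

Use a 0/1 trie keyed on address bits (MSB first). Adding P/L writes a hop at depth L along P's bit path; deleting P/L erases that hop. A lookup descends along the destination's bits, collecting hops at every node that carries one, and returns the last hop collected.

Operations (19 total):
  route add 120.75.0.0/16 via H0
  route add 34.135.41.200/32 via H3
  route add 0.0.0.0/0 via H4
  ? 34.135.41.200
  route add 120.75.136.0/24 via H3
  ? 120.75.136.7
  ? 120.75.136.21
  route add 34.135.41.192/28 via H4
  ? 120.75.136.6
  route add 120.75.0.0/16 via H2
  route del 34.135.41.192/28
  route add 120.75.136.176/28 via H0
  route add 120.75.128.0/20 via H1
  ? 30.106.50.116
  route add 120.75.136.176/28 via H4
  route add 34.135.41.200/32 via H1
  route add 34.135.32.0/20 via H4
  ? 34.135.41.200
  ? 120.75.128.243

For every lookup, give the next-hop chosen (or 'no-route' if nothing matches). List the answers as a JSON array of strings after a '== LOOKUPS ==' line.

Process each operation:
  + 120.75.0.0/16 (H0) depth=16
  + 34.135.41.200/32 (H3) depth=32
  + 0.0.0.0/0 (H4) depth=0
  lookup 34.135.41.200: bits 00100010100001110010100111001000 walk d0:H4→d1:-→d2:-→d3:-→d4:-→d5:-→d6:-→d7:-→d8:-→d9:-→d10:-→d11:-→d12:-→d13:-→d14:-→d15:-→d16:-→d17:-→d18:-→d19:-→d20:-→d21:-→d22:-→d23:-→d24:-→d25:-→d26:-→d27:-→d28:-→d29:-→d30:-→d31:-→d32:H3 -> H3
  + 120.75.136.0/24 (H3) depth=24
  lookup 120.75.136.7: bits 011110000100101110001000 walk d0:H4→d1:-→d2:-→d3:-→d4:-→d5:-→d6:-→d7:-→d8:-→d9:-→d10:-→d11:-→d12:-→d13:-→d14:-→d15:-→d16:H0→d17:-→d18:-→d19:-→d20:-→d21:-→d22:-→d23:-→d24:H3 -> H3
  lookup 120.75.136.21: bits 011110000100101110001000 walk d0:H4→d1:-→d2:-→d3:-→d4:-→d5:-→d6:-→d7:-→d8:-→d9:-→d10:-→d11:-→d12:-→d13:-→d14:-→d15:-→d16:H0→d17:-→d18:-→d19:-→d20:-→d21:-→d22:-→d23:-→d24:H3 -> H3
  + 34.135.41.192/28 (H4) depth=28
  lookup 120.75.136.6: bits 011110000100101110001000 walk d0:H4→d1:-→d2:-→d3:-→d4:-→d5:-→d6:-→d7:-→d8:-→d9:-→d10:-→d11:-→d12:-→d13:-→d14:-→d15:-→d16:H0→d17:-→d18:-→d19:-→d20:-→d21:-→d22:-→d23:-→d24:H3 -> H3
  + 120.75.0.0/16 (H2) depth=16
  - 34.135.41.192/28 clear@28
  + 120.75.136.176/28 (H0) depth=28
  + 120.75.128.0/20 (H1) depth=20
  lookup 30.106.50.116: bits 00 walk d0:H4→d1:-→d2:- -> H4
  + 120.75.136.176/28 (H4) depth=28
  + 34.135.41.200/32 (H1) depth=32
  + 34.135.32.0/20 (H4) depth=20
  lookup 34.135.41.200: bits 00100010100001110010100111001000 walk d0:H4→d1:-→d2:-→d3:-→d4:-→d5:-→d6:-→d7:-→d8:-→d9:-→d10:-→d11:-→d12:-→d13:-→d14:-→d15:-→d16:-→d17:-→d18:-→d19:-→d20:H4→d21:-→d22:-→d23:-→d24:-→d25:-→d26:-→d27:-→d28:-→d29:-→d30:-→d31:-→d32:H1 -> H1
  lookup 120.75.128.243: bits 01111000010010111000 walk d0:H4→d1:-→d2:-→d3:-→d4:-→d5:-→d6:-→d7:-→d8:-→d9:-→d10:-→d11:-→d12:-→d13:-→d14:-→d15:-→d16:H2→d17:-→d18:-→d19:-→d20:H1 -> H1

== LOOKUPS ==
["H3","H3","H3","H3","H4","H1","H1"]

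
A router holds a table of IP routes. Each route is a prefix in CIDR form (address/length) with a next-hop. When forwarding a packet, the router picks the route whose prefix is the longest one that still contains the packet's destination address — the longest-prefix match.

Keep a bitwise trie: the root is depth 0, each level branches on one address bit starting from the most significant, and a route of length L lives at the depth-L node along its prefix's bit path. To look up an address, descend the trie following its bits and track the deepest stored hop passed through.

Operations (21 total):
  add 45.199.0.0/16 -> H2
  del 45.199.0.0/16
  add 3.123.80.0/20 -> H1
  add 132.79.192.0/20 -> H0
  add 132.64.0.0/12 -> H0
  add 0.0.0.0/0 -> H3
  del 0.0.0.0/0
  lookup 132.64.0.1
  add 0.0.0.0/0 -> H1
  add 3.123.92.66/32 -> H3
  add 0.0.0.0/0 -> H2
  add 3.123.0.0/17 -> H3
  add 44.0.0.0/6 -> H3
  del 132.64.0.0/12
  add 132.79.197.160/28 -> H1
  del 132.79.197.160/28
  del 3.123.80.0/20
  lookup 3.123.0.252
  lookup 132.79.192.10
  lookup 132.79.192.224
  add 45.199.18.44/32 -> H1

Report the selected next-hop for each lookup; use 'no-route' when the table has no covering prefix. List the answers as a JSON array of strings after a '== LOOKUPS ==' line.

Trace:
  + 45.199.0.0/16 (H2) depth=16
  - 45.199.0.0/16 clear@16
  + 3.123.80.0/20 (H1) depth=20
  + 132.79.192.0/20 (H0) depth=20
  + 132.64.0.0/12 (H0) depth=12
  + 0.0.0.0/0 (H3) depth=0
  - 0.0.0.0/0 clear@0
  Q 132.64.0.1: descend 100001000100 ; hops seen [H0] ; pick H0
  + 0.0.0.0/0 (H1) depth=0
  + 3.123.92.66/32 (H3) depth=32
  + 0.0.0.0/0 (H2) depth=0
  + 3.123.0.0/17 (H3) depth=17
  + 44.0.0.0/6 (H3) depth=6
  - 132.64.0.0/12 clear@12
  + 132.79.197.160/28 (H1) depth=28
  - 132.79.197.160/28 clear@28
  - 3.123.80.0/20 clear@20
  Q 3.123.0.252: descend 00000011011110110 ; hops seen [H2,H3] ; pick H3
  Q 132.79.192.10: descend 100001000100111111000 ; hops seen [H2,H0] ; pick H0
  Q 132.79.192.224: descend 100001000100111111000 ; hops seen [H2,H0] ; pick H0
  + 45.199.18.44/32 (H1) depth=32

== LOOKUPS ==
["H0","H3","H0","H0"]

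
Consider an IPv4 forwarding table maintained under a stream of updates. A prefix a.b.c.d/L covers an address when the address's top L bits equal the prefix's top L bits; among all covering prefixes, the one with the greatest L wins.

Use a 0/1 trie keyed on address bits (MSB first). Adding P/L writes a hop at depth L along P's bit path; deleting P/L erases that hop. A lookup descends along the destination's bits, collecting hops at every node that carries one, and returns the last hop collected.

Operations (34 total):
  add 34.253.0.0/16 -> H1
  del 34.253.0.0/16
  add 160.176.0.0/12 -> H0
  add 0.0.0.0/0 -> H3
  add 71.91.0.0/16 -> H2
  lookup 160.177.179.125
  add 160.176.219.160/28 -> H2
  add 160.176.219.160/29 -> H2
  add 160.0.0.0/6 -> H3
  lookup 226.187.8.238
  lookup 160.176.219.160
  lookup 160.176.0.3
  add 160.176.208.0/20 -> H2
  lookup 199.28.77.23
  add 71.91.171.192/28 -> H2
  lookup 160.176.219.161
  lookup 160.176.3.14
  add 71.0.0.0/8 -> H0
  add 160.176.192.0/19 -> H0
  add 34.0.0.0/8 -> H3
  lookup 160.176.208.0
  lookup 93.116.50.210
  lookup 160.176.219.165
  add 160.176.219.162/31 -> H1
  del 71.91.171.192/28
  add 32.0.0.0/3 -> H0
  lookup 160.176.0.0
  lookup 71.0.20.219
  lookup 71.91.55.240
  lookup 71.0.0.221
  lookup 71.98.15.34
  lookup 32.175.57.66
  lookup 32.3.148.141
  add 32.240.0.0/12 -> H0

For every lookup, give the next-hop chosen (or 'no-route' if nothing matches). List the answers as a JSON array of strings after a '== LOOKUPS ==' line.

Trace:
  + 34.253.0.0/16 (H1) depth=16
  - 34.253.0.0/16 clear@16
  + 160.176.0.0/12 (H0) depth=12
  + 0.0.0.0/0 (H3) depth=0
  + 71.91.0.0/16 (H2) depth=16
  ? 160.177.179.125  path d0:H3→d1:-→d2:-→d3:-→d4:-→d5:-→d6:-→d7:-→d8:-→d9:-→d10:-→d11:-→d12:H0  best=H0
  + 160.176.219.160/28 (H2) depth=28
  + 160.176.219.160/29 (H2) depth=29
  + 160.0.0.0/6 (H3) depth=6
  ? 226.187.8.238  path d0:H3→d1:-  best=H3
  ? 160.176.219.160  path d0:H3→d1:-→d2:-→d3:-→d4:-→d5:-→d6:H3→d7:-→d8:-→d9:-→d10:-→d11:-→d12:H0→d13:-→d14:-→d15:-→d16:-→d17:-→d18:-→d19:-→d20:-→d21:-→d22:-→d23:-→d24:-→d25:-→d26:-→d27:-→d28:H2→d29:H2  best=H2
  ? 160.176.0.3  path d0:H3→d1:-→d2:-→d3:-→d4:-→d5:-→d6:H3→d7:-→d8:-→d9:-→d10:-→d11:-→d12:H0→d13:-→d14:-→d15:-→d16:-  best=H0
  + 160.176.208.0/20 (H2) depth=20
  ? 199.28.77.23  path d0:H3→d1:-  best=H3
  + 71.91.171.192/28 (H2) depth=28
  ? 160.176.219.161  path d0:H3→d1:-→d2:-→d3:-→d4:-→d5:-→d6:H3→d7:-→d8:-→d9:-→d10:-→d11:-→d12:H0→d13:-→d14:-→d15:-→d16:-→d17:-→d18:-→d19:-→d20:H2→d21:-→d22:-→d23:-→d24:-→d25:-→d26:-→d27:-→d28:H2→d29:H2  best=H2
  ? 160.176.3.14  path d0:H3→d1:-→d2:-→d3:-→d4:-→d5:-→d6:H3→d7:-→d8:-→d9:-→d10:-→d11:-→d12:H0→d13:-→d14:-→d15:-→d16:-  best=H0
  + 71.0.0.0/8 (H0) depth=8
  + 160.176.192.0/19 (H0) depth=19
  + 34.0.0.0/8 (H3) depth=8
  ? 160.176.208.0  path d0:H3→d1:-→d2:-→d3:-→d4:-→d5:-→d6:H3→d7:-→d8:-→d9:-→d10:-→d11:-→d12:H0→d13:-→d14:-→d15:-→d16:-→d17:-→d18:-→d19:H0→d20:H2  best=H2
  ? 93.116.50.210  path d0:H3→d1:-→d2:-→d3:-  best=H3
  ? 160.176.219.165  path d0:H3→d1:-→d2:-→d3:-→d4:-→d5:-→d6:H3→d7:-→d8:-→d9:-→d10:-→d11:-→d12:H0→d13:-→d14:-→d15:-→d16:-→d17:-→d18:-→d19:H0→d20:H2→d21:-→d22:-→d23:-→d24:-→d25:-→d26:-→d27:-→d28:H2→d29:H2  best=H2
  + 160.176.219.162/31 (H1) depth=31
  - 71.91.171.192/28 clear@28
  + 32.0.0.0/3 (H0) depth=3
  ? 160.176.0.0  path d0:H3→d1:-→d2:-→d3:-→d4:-→d5:-→d6:H3→d7:-→d8:-→d9:-→d10:-→d11:-→d12:H0→d13:-→d14:-→d15:-→d16:-  best=H0
  ? 71.0.20.219  path d0:H3→d1:-→d2:-→d3:-→d4:-→d5:-→d6:-→d7:-→d8:H0→d9:-  best=H0
  ? 71.91.55.240  path d0:H3→d1:-→d2:-→d3:-→d4:-→d5:-→d6:-→d7:-→d8:H0→d9:-→d10:-→d11:-→d12:-→d13:-→d14:-→d15:-→d16:H2  best=H2
  ? 71.0.0.221  path d0:H3→d1:-→d2:-→d3:-→d4:-→d5:-→d6:-→d7:-→d8:H0→d9:-  best=H0
  ? 71.98.15.34  path d0:H3→d1:-→d2:-→d3:-→d4:-→d5:-→d6:-→d7:-→d8:H0→d9:-→d10:-  best=H0
  ? 32.175.57.66  path d0:H3→d1:-→d2:-→d3:H0→d4:-→d5:-→d6:-  best=H0
  ? 32.3.148.141  path d0:H3→d1:-→d2:-→d3:H0→d4:-→d5:-→d6:-  best=H0
  + 32.240.0.0/12 (H0) depth=12

== LOOKUPS ==
["H0","H3","H2","H0","H3","H2","H0","H2","H3","H2","H0","H0","H2","H0","H0","H0","H0"]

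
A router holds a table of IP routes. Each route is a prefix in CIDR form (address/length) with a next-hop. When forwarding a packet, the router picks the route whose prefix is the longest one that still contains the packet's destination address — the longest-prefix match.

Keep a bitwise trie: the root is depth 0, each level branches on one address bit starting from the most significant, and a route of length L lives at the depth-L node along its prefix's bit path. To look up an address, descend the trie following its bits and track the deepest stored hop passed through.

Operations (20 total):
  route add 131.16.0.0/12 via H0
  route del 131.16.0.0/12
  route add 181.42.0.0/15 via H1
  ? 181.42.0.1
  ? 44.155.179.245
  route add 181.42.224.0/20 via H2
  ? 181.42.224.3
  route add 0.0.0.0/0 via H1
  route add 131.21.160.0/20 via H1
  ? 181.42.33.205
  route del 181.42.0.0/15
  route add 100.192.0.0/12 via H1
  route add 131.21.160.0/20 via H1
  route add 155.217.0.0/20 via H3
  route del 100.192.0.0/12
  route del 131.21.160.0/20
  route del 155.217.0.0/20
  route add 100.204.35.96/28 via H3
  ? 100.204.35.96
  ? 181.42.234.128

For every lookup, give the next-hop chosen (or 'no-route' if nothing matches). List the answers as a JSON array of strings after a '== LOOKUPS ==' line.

Process each operation:
  + 131.16.0.0/12 (H0) depth=12
  del 131.16.0.0/12 (clear depth 12)
  + 181.42.0.0/15 (H1) depth=15
  ? 181.42.0.1  path d0:-→d1:-→d2:-→d3:-→d4:-→d5:-→d6:-→d7:-→d8:-→d9:-→d10:-→d11:-→d12:-→d13:-→d14:-→d15:H1  best=H1
  ? 44.155.179.245  path d0:-  best=no-route
  + 181.42.224.0/20 (H2) depth=20
  ? 181.42.224.3  path d0:-→d1:-→d2:-→d3:-→d4:-→d5:-→d6:-→d7:-→d8:-→d9:-→d10:-→d11:-→d12:-→d13:-→d14:-→d15:H1→d16:-→d17:-→d18:-→d19:-→d20:H2  best=H2
  + 0.0.0.0/0 (H1) depth=0
  + 131.21.160.0/20 (H1) depth=20
  ? 181.42.33.205  path d0:H1→d1:-→d2:-→d3:-→d4:-→d5:-→d6:-→d7:-→d8:-→d9:-→d10:-→d11:-→d12:-→d13:-→d14:-→d15:H1→d16:-  best=H1
  del 181.42.0.0/15 (clear depth 15)
  + 100.192.0.0/12 (H1) depth=12
  + 131.21.160.0/20 (H1) depth=20
  + 155.217.0.0/20 (H3) depth=20
  del 100.192.0.0/12 (clear depth 12)
  del 131.21.160.0/20 (clear depth 20)
  del 155.217.0.0/20 (clear depth 20)
  + 100.204.35.96/28 (H3) depth=28
  ? 100.204.35.96  path d0:H1→d1:-→d2:-→d3:-→d4:-→d5:-→d6:-→d7:-→d8:-→d9:-→d10:-→d11:-→d12:-→d13:-→d14:-→d15:-→d16:-→d17:-→d18:-→d19:-→d20:-→d21:-→d22:-→d23:-→d24:-→d25:-→d26:-→d27:-→d28:H3  best=H3
  ? 181.42.234.128  path d0:H1→d1:-→d2:-→d3:-→d4:-→d5:-→d6:-→d7:-→d8:-→d9:-→d10:-→d11:-→d12:-→d13:-→d14:-→d15:-→d16:-→d17:-→d18:-→d19:-→d20:H2  best=H2

== LOOKUPS ==
["H1","no-route","H2","H1","H3","H2"]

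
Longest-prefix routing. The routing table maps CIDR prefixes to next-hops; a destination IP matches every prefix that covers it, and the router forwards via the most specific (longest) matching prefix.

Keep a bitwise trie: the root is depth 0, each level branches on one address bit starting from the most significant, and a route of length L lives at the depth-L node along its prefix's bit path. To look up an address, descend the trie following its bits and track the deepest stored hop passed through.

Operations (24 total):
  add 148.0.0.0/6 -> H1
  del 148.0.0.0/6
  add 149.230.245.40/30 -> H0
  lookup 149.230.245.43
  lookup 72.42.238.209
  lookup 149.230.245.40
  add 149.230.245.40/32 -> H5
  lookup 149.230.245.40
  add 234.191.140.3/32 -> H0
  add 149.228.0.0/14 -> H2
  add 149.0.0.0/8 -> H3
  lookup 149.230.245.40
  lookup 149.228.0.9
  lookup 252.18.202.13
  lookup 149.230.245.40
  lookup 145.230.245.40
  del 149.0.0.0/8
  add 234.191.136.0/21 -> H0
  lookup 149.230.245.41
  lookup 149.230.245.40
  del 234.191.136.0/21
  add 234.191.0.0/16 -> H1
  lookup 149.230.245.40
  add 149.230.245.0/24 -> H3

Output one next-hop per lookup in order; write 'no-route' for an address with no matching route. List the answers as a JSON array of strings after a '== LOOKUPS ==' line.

Apply in order:
  add 148.0.0.0/6 -> H1 at depth 6
  del 148.0.0.0/6 (clear depth 6)
  add 149.230.245.40/30 -> H0 at depth 30
  ? 149.230.245.43  path d0:-→d1:-→d2:-→d3:-→d4:-→d5:-→d6:-→d7:-→d8:-→d9:-→d10:-→d11:-→d12:-→d13:-→d14:-→d15:-→d16:-→d17:-→d18:-→d19:-→d20:-→d21:-→d22:-→d23:-→d24:-→d25:-→d26:-→d27:-→d28:-→d29:-→d30:H0  best=H0
  ? 72.42.238.209  path d0:-  best=no-route
  ? 149.230.245.40  path d0:-→d1:-→d2:-→d3:-→d4:-→d5:-→d6:-→d7:-→d8:-→d9:-→d10:-→d11:-→d12:-→d13:-→d14:-→d15:-→d16:-→d17:-→d18:-→d19:-→d20:-→d21:-→d22:-→d23:-→d24:-→d25:-→d26:-→d27:-→d28:-→d29:-→d30:H0  best=H0
  add 149.230.245.40/32 -> H5 at depth 32
  ? 149.230.245.40  path d0:-→d1:-→d2:-→d3:-→d4:-→d5:-→d6:-→d7:-→d8:-→d9:-→d10:-→d11:-→d12:-→d13:-→d14:-→d15:-→d16:-→d17:-→d18:-→d19:-→d20:-→d21:-→d22:-→d23:-→d24:-→d25:-→d26:-→d27:-→d28:-→d29:-→d30:H0→d31:-→d32:H5  best=H5
  add 234.191.140.3/32 -> H0 at depth 32
  add 149.228.0.0/14 -> H2 at depth 14
  add 149.0.0.0/8 -> H3 at depth 8
  ? 149.230.245.40  path d0:-→d1:-→d2:-→d3:-→d4:-→d5:-→d6:-→d7:-→d8:H3→d9:-→d10:-→d11:-→d12:-→d13:-→d14:H2→d15:-→d16:-→d17:-→d18:-→d19:-→d20:-→d21:-→d22:-→d23:-→d24:-→d25:-→d26:-→d27:-→d28:-→d29:-→d30:H0→d31:-→d32:H5  best=H5
  ? 149.228.0.9  path d0:-→d1:-→d2:-→d3:-→d4:-→d5:-→d6:-→d7:-→d8:H3→d9:-→d10:-→d11:-→d12:-→d13:-→d14:H2  best=H2
  ? 252.18.202.13  path d0:-→d1:-→d2:-→d3:-  best=no-route
  ? 149.230.245.40  path d0:-→d1:-→d2:-→d3:-→d4:-→d5:-→d6:-→d7:-→d8:H3→d9:-→d10:-→d11:-→d12:-→d13:-→d14:H2→d15:-→d16:-→d17:-→d18:-→d19:-→d20:-→d21:-→d22:-→d23:-→d24:-→d25:-→d26:-→d27:-→d28:-→d29:-→d30:H0→d31:-→d32:H5  best=H5
  ? 145.230.245.40  path d0:-→d1:-→d2:-→d3:-→d4:-→d5:-  best=no-route
  del 149.0.0.0/8 (clear depth 8)
  add 234.191.136.0/21 -> H0 at depth 21
  ? 149.230.245.41  path d0:-→d1:-→d2:-→d3:-→d4:-→d5:-→d6:-→d7:-→d8:-→d9:-→d10:-→d11:-→d12:-→d13:-→d14:H2→d15:-→d16:-→d17:-→d18:-→d19:-→d20:-→d21:-→d22:-→d23:-→d24:-→d25:-→d26:-→d27:-→d28:-→d29:-→d30:H0→d31:-  best=H0
  ? 149.230.245.40  path d0:-→d1:-→d2:-→d3:-→d4:-→d5:-→d6:-→d7:-→d8:-→d9:-→d10:-→d11:-→d12:-→d13:-→d14:H2→d15:-→d16:-→d17:-→d18:-→d19:-→d20:-→d21:-→d22:-→d23:-→d24:-→d25:-→d26:-→d27:-→d28:-→d29:-→d30:H0→d31:-→d32:H5  best=H5
  del 234.191.136.0/21 (clear depth 21)
  add 234.191.0.0/16 -> H1 at depth 16
  ? 149.230.245.40  path d0:-→d1:-→d2:-→d3:-→d4:-→d5:-→d6:-→d7:-→d8:-→d9:-→d10:-→d11:-→d12:-→d13:-→d14:H2→d15:-→d16:-→d17:-→d18:-→d19:-→d20:-→d21:-→d22:-→d23:-→d24:-→d25:-→d26:-→d27:-→d28:-→d29:-→d30:H0→d31:-→d32:H5  best=H5
  add 149.230.245.0/24 -> H3 at depth 24

== LOOKUPS ==
["H0","no-route","H0","H5","H5","H2","no-route","H5","no-route","H0","H5","H5"]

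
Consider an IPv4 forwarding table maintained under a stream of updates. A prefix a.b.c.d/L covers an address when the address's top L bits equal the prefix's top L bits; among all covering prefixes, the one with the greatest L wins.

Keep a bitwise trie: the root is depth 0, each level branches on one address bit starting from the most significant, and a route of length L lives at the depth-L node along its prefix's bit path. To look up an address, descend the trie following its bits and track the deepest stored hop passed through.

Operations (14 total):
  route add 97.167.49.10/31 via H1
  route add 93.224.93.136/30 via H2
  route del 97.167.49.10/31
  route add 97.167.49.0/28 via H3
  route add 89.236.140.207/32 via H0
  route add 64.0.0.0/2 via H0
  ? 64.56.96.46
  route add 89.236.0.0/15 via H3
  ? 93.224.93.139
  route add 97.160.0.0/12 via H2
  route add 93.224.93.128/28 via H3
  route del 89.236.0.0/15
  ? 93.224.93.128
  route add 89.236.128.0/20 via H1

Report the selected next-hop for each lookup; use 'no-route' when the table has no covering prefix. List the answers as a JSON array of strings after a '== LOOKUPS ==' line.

Trace:
  add 97.167.49.10/31 -> H1 at depth 31
  add 93.224.93.136/30 -> H2 at depth 30
  - 97.167.49.10/31 clear@31
  add 97.167.49.0/28 -> H3 at depth 28
  add 89.236.140.207/32 -> H0 at depth 32
  add 64.0.0.0/2 -> H0 at depth 2
  ? 64.56.96.46  path d0:-→d1:-→d2:H0→d3:-  best=H0
  add 89.236.0.0/15 -> H3 at depth 15
  ? 93.224.93.139  path d0:-→d1:-→d2:H0→d3:-→d4:-→d5:-→d6:-→d7:-→d8:-→d9:-→d10:-→d11:-→d12:-→d13:-→d14:-→d15:-→d16:-→d17:-→d18:-→d19:-→d20:-→d21:-→d22:-→d23:-→d24:-→d25:-→d26:-→d27:-→d28:-→d29:-→d30:H2  best=H2
  add 97.160.0.0/12 -> H2 at depth 12
  add 93.224.93.128/28 -> H3 at depth 28
  - 89.236.0.0/15 clear@15
  ? 93.224.93.128  path d0:-→d1:-→d2:H0→d3:-→d4:-→d5:-→d6:-→d7:-→d8:-→d9:-→d10:-→d11:-→d12:-→d13:-→d14:-→d15:-→d16:-→d17:-→d18:-→d19:-→d20:-→d21:-→d22:-→d23:-→d24:-→d25:-→d26:-→d27:-→d28:H3  best=H3
  add 89.236.128.0/20 -> H1 at depth 20

== LOOKUPS ==
["H0","H2","H3"]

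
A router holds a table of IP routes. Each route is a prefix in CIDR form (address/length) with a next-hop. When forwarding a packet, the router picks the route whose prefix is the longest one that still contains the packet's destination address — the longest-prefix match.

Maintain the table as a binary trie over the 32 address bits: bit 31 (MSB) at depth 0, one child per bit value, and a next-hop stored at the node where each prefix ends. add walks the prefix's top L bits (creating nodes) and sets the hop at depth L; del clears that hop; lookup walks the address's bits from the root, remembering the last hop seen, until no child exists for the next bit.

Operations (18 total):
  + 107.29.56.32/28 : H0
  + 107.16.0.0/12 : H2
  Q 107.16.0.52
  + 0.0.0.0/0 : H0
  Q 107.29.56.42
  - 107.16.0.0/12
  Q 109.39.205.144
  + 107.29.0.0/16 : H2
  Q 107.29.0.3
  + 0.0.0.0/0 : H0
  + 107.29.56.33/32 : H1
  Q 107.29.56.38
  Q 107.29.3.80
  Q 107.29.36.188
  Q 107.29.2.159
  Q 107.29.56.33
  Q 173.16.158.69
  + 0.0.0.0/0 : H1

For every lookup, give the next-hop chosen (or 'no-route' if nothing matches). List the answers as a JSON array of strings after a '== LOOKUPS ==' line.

Process each operation:
  add 107.29.56.32/28 -> H0 at depth 28
  add 107.16.0.0/12 -> H2 at depth 12
  lookup 107.16.0.52: bits 011010110001 walk d0:-→d1:-→d2:-→d3:-→d4:-→d5:-→d6:-→d7:-→d8:-→d9:-→d10:-→d11:-→d12:H2 -> H2
  add 0.0.0.0/0 -> H0 at depth 0
  lookup 107.29.56.42: bits 0110101100011101001110000010 walk d0:H0→d1:-→d2:-→d3:-→d4:-→d5:-→d6:-→d7:-→d8:-→d9:-→d10:-→d11:-→d12:H2→d13:-→d14:-→d15:-→d16:-→d17:-→d18:-→d19:-→d20:-→d21:-→d22:-→d23:-→d24:-→d25:-→d26:-→d27:-→d28:H0 -> H0
  del 107.16.0.0/12 (clear depth 12)
  lookup 109.39.205.144: bits 01101 walk d0:H0→d1:-→d2:-→d3:-→d4:-→d5:- -> H0
  add 107.29.0.0/16 -> H2 at depth 16
  lookup 107.29.0.3: bits 011010110001110100 walk d0:H0→d1:-→d2:-→d3:-→d4:-→d5:-→d6:-→d7:-→d8:-→d9:-→d10:-→d11:-→d12:-→d13:-→d14:-→d15:-→d16:H2→d17:-→d18:- -> H2
  add 0.0.0.0/0 -> H0 at depth 0
  add 107.29.56.33/32 -> H1 at depth 32
  lookup 107.29.56.38: bits 01101011000111010011100000100 walk d0:H0→d1:-→d2:-→d3:-→d4:-→d5:-→d6:-→d7:-→d8:-→d9:-→d10:-→d11:-→d12:-→d13:-→d14:-→d15:-→d16:H2→d17:-→d18:-→d19:-→d20:-→d21:-→d22:-→d23:-→d24:-→d25:-→d26:-→d27:-→d28:H0→d29:- -> H0
  lookup 107.29.3.80: bits 011010110001110100 walk d0:H0→d1:-→d2:-→d3:-→d4:-→d5:-→d6:-→d7:-→d8:-→d9:-→d10:-→d11:-→d12:-→d13:-→d14:-→d15:-→d16:H2→d17:-→d18:- -> H2
  lookup 107.29.36.188: bits 0110101100011101001 walk d0:H0→d1:-→d2:-→d3:-→d4:-→d5:-→d6:-→d7:-→d8:-→d9:-→d10:-→d11:-→d12:-→d13:-→d14:-→d15:-→d16:H2→d17:-→d18:-→d19:- -> H2
  lookup 107.29.2.159: bits 011010110001110100 walk d0:H0→d1:-→d2:-→d3:-→d4:-→d5:-→d6:-→d7:-→d8:-→d9:-→d10:-→d11:-→d12:-→d13:-→d14:-→d15:-→d16:H2→d17:-→d18:- -> H2
  lookup 107.29.56.33: bits 01101011000111010011100000100001 walk d0:H0→d1:-→d2:-→d3:-→d4:-→d5:-→d6:-→d7:-→d8:-→d9:-→d10:-→d11:-→d12:-→d13:-→d14:-→d15:-→d16:H2→d17:-→d18:-→d19:-→d20:-→d21:-→d22:-→d23:-→d24:-→d25:-→d26:-→d27:-→d28:H0→d29:-→d30:-→d31:-→d32:H1 -> H1
  lookup 173.16.158.69: bits ε walk d0:H0 -> H0
  add 0.0.0.0/0 -> H1 at depth 0

== LOOKUPS ==
["H2","H0","H0","H2","H0","H2","H2","H2","H1","H0"]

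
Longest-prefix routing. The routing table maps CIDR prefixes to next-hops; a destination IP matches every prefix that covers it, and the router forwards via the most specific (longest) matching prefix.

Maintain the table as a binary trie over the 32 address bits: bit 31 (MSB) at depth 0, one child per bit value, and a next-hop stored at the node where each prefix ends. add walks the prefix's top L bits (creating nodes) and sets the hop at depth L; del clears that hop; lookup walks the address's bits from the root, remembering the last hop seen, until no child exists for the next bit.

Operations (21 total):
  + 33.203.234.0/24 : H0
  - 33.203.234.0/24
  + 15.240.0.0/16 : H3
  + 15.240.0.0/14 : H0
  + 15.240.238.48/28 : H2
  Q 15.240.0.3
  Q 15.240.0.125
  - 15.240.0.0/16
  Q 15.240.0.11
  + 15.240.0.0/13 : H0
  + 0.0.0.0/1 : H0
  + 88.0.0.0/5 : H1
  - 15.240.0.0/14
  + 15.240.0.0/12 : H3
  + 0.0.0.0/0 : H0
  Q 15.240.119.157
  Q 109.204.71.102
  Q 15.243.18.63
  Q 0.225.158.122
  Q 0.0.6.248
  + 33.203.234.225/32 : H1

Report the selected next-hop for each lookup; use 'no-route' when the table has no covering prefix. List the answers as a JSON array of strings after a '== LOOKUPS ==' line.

Process each operation:
  add 33.203.234.0/24 -> H0 at depth 24
  del 33.203.234.0/24 (clear depth 24)
  add 15.240.0.0/16 -> H3 at depth 16
  add 15.240.0.0/14 -> H0 at depth 14
  add 15.240.238.48/28 -> H2 at depth 28
  ? 15.240.0.3  path d0:-→d1:-→d2:-→d3:-→d4:-→d5:-→d6:-→d7:-→d8:-→d9:-→d10:-→d11:-→d12:-→d13:-→d14:H0→d15:-→d16:H3  best=H3
  ? 15.240.0.125  path d0:-→d1:-→d2:-→d3:-→d4:-→d5:-→d6:-→d7:-→d8:-→d9:-→d10:-→d11:-→d12:-→d13:-→d14:H0→d15:-→d16:H3  best=H3
  del 15.240.0.0/16 (clear depth 16)
  ? 15.240.0.11  path d0:-→d1:-→d2:-→d3:-→d4:-→d5:-→d6:-→d7:-→d8:-→d9:-→d10:-→d11:-→d12:-→d13:-→d14:H0→d15:-→d16:-  best=H0
  add 15.240.0.0/13 -> H0 at depth 13
  add 0.0.0.0/1 -> H0 at depth 1
  add 88.0.0.0/5 -> H1 at depth 5
  del 15.240.0.0/14 (clear depth 14)
  add 15.240.0.0/12 -> H3 at depth 12
  add 0.0.0.0/0 -> H0 at depth 0
  ? 15.240.119.157  path d0:H0→d1:H0→d2:-→d3:-→d4:-→d5:-→d6:-→d7:-→d8:-→d9:-→d10:-→d11:-→d12:H3→d13:H0→d14:-→d15:-→d16:-  best=H0
  ? 109.204.71.102  path d0:H0→d1:H0→d2:-  best=H0
  ? 15.243.18.63  path d0:H0→d1:H0→d2:-→d3:-→d4:-→d5:-→d6:-→d7:-→d8:-→d9:-→d10:-→d11:-→d12:H3→d13:H0→d14:-  best=H0
  ? 0.225.158.122  path d0:H0→d1:H0→d2:-→d3:-→d4:-  best=H0
  ? 0.0.6.248  path d0:H0→d1:H0→d2:-→d3:-→d4:-  best=H0
  add 33.203.234.225/32 -> H1 at depth 32

== LOOKUPS ==
["H3","H3","H0","H0","H0","H0","H0","H0"]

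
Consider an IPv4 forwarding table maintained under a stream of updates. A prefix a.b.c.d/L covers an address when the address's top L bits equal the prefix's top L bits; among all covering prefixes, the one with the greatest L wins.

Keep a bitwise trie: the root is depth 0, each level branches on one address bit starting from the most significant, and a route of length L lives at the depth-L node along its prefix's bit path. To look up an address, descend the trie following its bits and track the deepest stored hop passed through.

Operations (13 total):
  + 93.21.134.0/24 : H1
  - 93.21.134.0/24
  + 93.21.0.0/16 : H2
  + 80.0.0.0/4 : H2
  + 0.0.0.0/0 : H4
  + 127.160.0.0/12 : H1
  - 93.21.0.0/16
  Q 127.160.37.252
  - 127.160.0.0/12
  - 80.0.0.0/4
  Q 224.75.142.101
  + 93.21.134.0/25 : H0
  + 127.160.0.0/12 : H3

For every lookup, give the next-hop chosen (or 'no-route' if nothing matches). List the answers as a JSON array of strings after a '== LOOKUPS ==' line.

Apply in order:
  + 93.21.134.0/24 (H1) depth=24
  del 93.21.134.0/24 (clear depth 24)
  + 93.21.0.0/16 (H2) depth=16
  + 80.0.0.0/4 (H2) depth=4
  + 0.0.0.0/0 (H4) depth=0
  + 127.160.0.0/12 (H1) depth=12
  del 93.21.0.0/16 (clear depth 16)
  Q 127.160.37.252: descend 011111111010 ; hops seen [H4,H1] ; pick H1
  del 127.160.0.0/12 (clear depth 12)
  del 80.0.0.0/4 (clear depth 4)
  Q 224.75.142.101: descend ε ; hops seen [H4] ; pick H4
  + 93.21.134.0/25 (H0) depth=25
  + 127.160.0.0/12 (H3) depth=12

== LOOKUPS ==
["H1","H4"]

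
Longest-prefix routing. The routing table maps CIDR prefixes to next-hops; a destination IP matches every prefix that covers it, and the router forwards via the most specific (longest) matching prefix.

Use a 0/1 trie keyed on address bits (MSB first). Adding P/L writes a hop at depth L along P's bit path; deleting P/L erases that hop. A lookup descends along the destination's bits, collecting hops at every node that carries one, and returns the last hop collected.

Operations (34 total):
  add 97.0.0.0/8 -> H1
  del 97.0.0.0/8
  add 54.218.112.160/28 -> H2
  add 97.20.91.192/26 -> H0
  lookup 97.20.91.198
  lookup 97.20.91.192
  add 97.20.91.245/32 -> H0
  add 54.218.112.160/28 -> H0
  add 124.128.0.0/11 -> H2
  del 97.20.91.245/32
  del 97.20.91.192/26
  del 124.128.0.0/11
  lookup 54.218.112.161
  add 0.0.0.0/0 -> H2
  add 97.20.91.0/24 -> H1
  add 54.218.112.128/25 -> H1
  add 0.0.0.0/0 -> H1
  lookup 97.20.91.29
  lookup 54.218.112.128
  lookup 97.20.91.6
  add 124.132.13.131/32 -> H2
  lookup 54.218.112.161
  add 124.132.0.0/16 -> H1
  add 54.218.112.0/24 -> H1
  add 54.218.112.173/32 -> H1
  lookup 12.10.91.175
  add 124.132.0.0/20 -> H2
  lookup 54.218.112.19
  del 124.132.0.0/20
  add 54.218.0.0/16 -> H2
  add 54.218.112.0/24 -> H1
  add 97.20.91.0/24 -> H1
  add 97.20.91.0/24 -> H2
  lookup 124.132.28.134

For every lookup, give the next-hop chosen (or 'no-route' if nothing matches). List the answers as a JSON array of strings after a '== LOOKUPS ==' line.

Trace:
  add 97.0.0.0/8 -> H1 at depth 8
  - 97.0.0.0/8 clear@8
  add 54.218.112.160/28 -> H2 at depth 28
  add 97.20.91.192/26 -> H0 at depth 26
  lookup 97.20.91.198: bits 01100001000101000101101111 walk d0:-→d1:-→d2:-→d3:-→d4:-→d5:-→d6:-→d7:-→d8:-→d9:-→d10:-→d11:-→d12:-→d13:-→d14:-→d15:-→d16:-→d17:-→d18:-→d19:-→d20:-→d21:-→d22:-→d23:-→d24:-→d25:-→d26:H0 -> H0
  lookup 97.20.91.192: bits 01100001000101000101101111 walk d0:-→d1:-→d2:-→d3:-→d4:-→d5:-→d6:-→d7:-→d8:-→d9:-→d10:-→d11:-→d12:-→d13:-→d14:-→d15:-→d16:-→d17:-→d18:-→d19:-→d20:-→d21:-→d22:-→d23:-→d24:-→d25:-→d26:H0 -> H0
  add 97.20.91.245/32 -> H0 at depth 32
  add 54.218.112.160/28 -> H0 at depth 28
  add 124.128.0.0/11 -> H2 at depth 11
  - 97.20.91.245/32 clear@32
  - 97.20.91.192/26 clear@26
  - 124.128.0.0/11 clear@11
  lookup 54.218.112.161: bits 0011011011011010011100001010 walk d0:-→d1:-→d2:-→d3:-→d4:-→d5:-→d6:-→d7:-→d8:-→d9:-→d10:-→d11:-→d12:-→d13:-→d14:-→d15:-→d16:-→d17:-→d18:-→d19:-→d20:-→d21:-→d22:-→d23:-→d24:-→d25:-→d26:-→d27:-→d28:H0 -> H0
  add 0.0.0.0/0 -> H2 at depth 0
  add 97.20.91.0/24 -> H1 at depth 24
  add 54.218.112.128/25 -> H1 at depth 25
  add 0.0.0.0/0 -> H1 at depth 0
  lookup 97.20.91.29: bits 011000010001010001011011 walk d0:H1→d1:-→d2:-→d3:-→d4:-→d5:-→d6:-→d7:-→d8:-→d9:-→d10:-→d11:-→d12:-→d13:-→d14:-→d15:-→d16:-→d17:-→d18:-→d19:-→d20:-→d21:-→d22:-→d23:-→d24:H1 -> H1
  lookup 54.218.112.128: bits 00110110110110100111000010 walk d0:H1→d1:-→d2:-→d3:-→d4:-→d5:-→d6:-→d7:-→d8:-→d9:-→d10:-→d11:-→d12:-→d13:-→d14:-→d15:-→d16:-→d17:-→d18:-→d19:-→d20:-→d21:-→d22:-→d23:-→d24:-→d25:H1→d26:- -> H1
  lookup 97.20.91.6: bits 011000010001010001011011 walk d0:H1→d1:-→d2:-→d3:-→d4:-→d5:-→d6:-→d7:-→d8:-→d9:-→d10:-→d11:-→d12:-→d13:-→d14:-→d15:-→d16:-→d17:-→d18:-→d19:-→d20:-→d21:-→d22:-→d23:-→d24:H1 -> H1
  add 124.132.13.131/32 -> H2 at depth 32
  lookup 54.218.112.161: bits 0011011011011010011100001010 walk d0:H1→d1:-→d2:-→d3:-→d4:-→d5:-→d6:-→d7:-→d8:-→d9:-→d10:-→d11:-→d12:-→d13:-→d14:-→d15:-→d16:-→d17:-→d18:-→d19:-→d20:-→d21:-→d22:-→d23:-→d24:-→d25:H1→d26:-→d27:-→d28:H0 -> H0
  add 124.132.0.0/16 -> H1 at depth 16
  add 54.218.112.0/24 -> H1 at depth 24
  add 54.218.112.173/32 -> H1 at depth 32
  lookup 12.10.91.175: bits 00 walk d0:H1→d1:-→d2:- -> H1
  add 124.132.0.0/20 -> H2 at depth 20
  lookup 54.218.112.19: bits 001101101101101001110000 walk d0:H1→d1:-→d2:-→d3:-→d4:-→d5:-→d6:-→d7:-→d8:-→d9:-→d10:-→d11:-→d12:-→d13:-→d14:-→d15:-→d16:-→d17:-→d18:-→d19:-→d20:-→d21:-→d22:-→d23:-→d24:H1 -> H1
  - 124.132.0.0/20 clear@20
  add 54.218.0.0/16 -> H2 at depth 16
  add 54.218.112.0/24 -> H1 at depth 24
  add 97.20.91.0/24 -> H1 at depth 24
  add 97.20.91.0/24 -> H2 at depth 24
  lookup 124.132.28.134: bits 0111110010000100000 walk d0:H1→d1:-→d2:-→d3:-→d4:-→d5:-→d6:-→d7:-→d8:-→d9:-→d10:-→d11:-→d12:-→d13:-→d14:-→d15:-→d16:H1→d17:-→d18:-→d19:- -> H1

== LOOKUPS ==
["H0","H0","H0","H1","H1","H1","H0","H1","H1","H1"]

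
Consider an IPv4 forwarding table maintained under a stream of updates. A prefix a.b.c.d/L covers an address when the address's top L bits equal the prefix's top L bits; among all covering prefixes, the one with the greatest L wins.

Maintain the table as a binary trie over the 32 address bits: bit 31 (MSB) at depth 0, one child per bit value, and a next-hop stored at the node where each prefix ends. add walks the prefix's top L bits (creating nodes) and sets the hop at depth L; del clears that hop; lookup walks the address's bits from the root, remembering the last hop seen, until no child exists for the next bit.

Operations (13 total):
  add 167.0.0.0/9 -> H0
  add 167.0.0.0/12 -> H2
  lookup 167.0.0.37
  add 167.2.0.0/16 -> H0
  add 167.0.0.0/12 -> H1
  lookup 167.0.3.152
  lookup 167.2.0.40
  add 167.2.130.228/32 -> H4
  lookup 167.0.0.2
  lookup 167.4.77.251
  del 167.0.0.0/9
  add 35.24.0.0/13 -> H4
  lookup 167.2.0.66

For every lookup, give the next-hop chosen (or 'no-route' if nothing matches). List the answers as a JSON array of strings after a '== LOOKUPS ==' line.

Trace:
  add 167.0.0.0/9 -> H0 at depth 9
  add 167.0.0.0/12 -> H2 at depth 12
  Q 167.0.0.37: descend 101001110000 ; hops seen [H0,H2] ; pick H2
  add 167.2.0.0/16 -> H0 at depth 16
  add 167.0.0.0/12 -> H1 at depth 12
  Q 167.0.3.152: descend 10100111000000 ; hops seen [H0,H1] ; pick H1
  Q 167.2.0.40: descend 1010011100000010 ; hops seen [H0,H1,H0] ; pick H0
  add 167.2.130.228/32 -> H4 at depth 32
  Q 167.0.0.2: descend 10100111000000 ; hops seen [H0,H1] ; pick H1
  Q 167.4.77.251: descend 1010011100000 ; hops seen [H0,H1] ; pick H1
  del 167.0.0.0/9 (clear depth 9)
  add 35.24.0.0/13 -> H4 at depth 13
  Q 167.2.0.66: descend 1010011100000010 ; hops seen [H1,H0] ; pick H0

== LOOKUPS ==
["H2","H1","H0","H1","H1","H0"]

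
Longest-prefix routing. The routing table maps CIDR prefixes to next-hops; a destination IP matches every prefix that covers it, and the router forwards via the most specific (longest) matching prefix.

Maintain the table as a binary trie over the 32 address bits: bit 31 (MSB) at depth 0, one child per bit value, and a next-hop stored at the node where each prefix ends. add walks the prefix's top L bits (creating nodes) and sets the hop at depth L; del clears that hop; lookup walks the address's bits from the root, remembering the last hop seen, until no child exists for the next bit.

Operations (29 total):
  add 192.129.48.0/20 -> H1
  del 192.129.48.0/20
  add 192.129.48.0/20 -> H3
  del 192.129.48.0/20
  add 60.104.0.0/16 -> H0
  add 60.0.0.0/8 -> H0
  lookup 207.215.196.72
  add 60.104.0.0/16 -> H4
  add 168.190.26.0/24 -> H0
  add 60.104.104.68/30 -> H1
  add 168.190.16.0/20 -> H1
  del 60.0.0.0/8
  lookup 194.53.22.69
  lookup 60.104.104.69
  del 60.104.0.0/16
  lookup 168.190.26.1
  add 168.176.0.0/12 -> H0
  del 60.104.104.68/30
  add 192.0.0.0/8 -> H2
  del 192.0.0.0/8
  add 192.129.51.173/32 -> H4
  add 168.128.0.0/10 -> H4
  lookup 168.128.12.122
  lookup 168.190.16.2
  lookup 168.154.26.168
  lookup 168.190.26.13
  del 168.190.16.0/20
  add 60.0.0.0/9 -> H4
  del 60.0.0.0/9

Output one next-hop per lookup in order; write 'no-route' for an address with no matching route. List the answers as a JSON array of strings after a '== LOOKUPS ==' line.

Process each operation:
  + 192.129.48.0/20 (H1) depth=20
  - 192.129.48.0/20 clear@20
  + 192.129.48.0/20 (H3) depth=20
  - 192.129.48.0/20 clear@20
  + 60.104.0.0/16 (H0) depth=16
  + 60.0.0.0/8 (H0) depth=8
  Q 207.215.196.72: descend 1100 ; hops seen [∅] ; pick no-route
  + 60.104.0.0/16 (H4) depth=16
  + 168.190.26.0/24 (H0) depth=24
  + 60.104.104.68/30 (H1) depth=30
  + 168.190.16.0/20 (H1) depth=20
  - 60.0.0.0/8 clear@8
  Q 194.53.22.69: descend 110000 ; hops seen [∅] ; pick no-route
  Q 60.104.104.69: descend 001111000110100001101000010001 ; hops seen [H4,H1] ; pick H1
  - 60.104.0.0/16 clear@16
  Q 168.190.26.1: descend 101010001011111000011010 ; hops seen [H1,H0] ; pick H0
  + 168.176.0.0/12 (H0) depth=12
  - 60.104.104.68/30 clear@30
  + 192.0.0.0/8 (H2) depth=8
  - 192.0.0.0/8 clear@8
  + 192.129.51.173/32 (H4) depth=32
  + 168.128.0.0/10 (H4) depth=10
  Q 168.128.12.122: descend 1010100010 ; hops seen [H4] ; pick H4
  Q 168.190.16.2: descend 10101000101111100001 ; hops seen [H4,H0,H1] ; pick H1
  Q 168.154.26.168: descend 1010100010 ; hops seen [H4] ; pick H4
  Q 168.190.26.13: descend 101010001011111000011010 ; hops seen [H4,H0,H1,H0] ; pick H0
  - 168.190.16.0/20 clear@20
  + 60.0.0.0/9 (H4) depth=9
  - 60.0.0.0/9 clear@9

== LOOKUPS ==
["no-route","no-route","H1","H0","H4","H1","H4","H0"]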